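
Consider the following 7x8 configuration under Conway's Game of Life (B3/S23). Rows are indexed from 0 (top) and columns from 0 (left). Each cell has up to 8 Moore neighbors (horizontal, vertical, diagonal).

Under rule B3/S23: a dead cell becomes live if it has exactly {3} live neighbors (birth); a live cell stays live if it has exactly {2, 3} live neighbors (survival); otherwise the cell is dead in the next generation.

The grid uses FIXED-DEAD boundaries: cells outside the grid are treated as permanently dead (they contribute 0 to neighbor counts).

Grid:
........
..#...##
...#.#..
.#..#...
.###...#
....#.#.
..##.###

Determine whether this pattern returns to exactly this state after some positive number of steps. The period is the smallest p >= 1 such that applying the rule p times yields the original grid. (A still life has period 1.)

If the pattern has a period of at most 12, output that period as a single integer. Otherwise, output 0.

Simulating and comparing each generation to the original:
Gen 0 (original, given above): 18 live cells
Gen 1: 20 live cells, differs from original
Gen 2: 17 live cells, differs from original
Gen 3: 20 live cells, differs from original
Gen 4: 16 live cells, differs from original
Gen 5: 18 live cells, differs from original
Gen 6: 17 live cells, differs from original
Gen 7: 17 live cells, differs from original
Gen 8: 19 live cells, differs from original
Gen 9: 14 live cells, differs from original
Gen 10: 15 live cells, differs from original
Gen 11: 14 live cells, differs from original
Gen 12: 19 live cells, differs from original
No period found within 12 steps.

Answer: 0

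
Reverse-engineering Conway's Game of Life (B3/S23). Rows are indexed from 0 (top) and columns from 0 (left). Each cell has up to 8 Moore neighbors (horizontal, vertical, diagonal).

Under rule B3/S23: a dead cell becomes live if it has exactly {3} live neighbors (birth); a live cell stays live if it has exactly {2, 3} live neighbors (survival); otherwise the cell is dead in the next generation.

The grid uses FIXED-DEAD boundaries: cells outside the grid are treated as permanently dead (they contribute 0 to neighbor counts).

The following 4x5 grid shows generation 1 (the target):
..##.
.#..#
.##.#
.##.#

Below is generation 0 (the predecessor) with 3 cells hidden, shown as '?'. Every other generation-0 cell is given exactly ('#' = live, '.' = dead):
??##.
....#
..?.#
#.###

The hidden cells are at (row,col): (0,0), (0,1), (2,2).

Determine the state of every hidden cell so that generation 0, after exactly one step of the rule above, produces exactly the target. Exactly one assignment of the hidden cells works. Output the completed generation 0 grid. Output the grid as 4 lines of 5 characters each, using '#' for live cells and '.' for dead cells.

Hidden generation-0 cells (in order): (0,0), (0,1), (2,2).
A hidden cell only influences target cells in its own 3x3 neighborhood. Try each of the 2^3 = 8 assignments, step the completed generation 0 forward once under B3/S23, and compare with the target:
  (0,0)=. (0,1)=. (2,2)=. -> step gives (0,2)='.' but target has '#' -> reject
  (0,0)=. (0,1)=. (2,2)=# -> step gives (0,2)='.' but target has '#' -> reject
  (0,0)=. (0,1)=# (2,2)=. -> step gives (1,1)='.' but target has '#' -> reject
  (0,0)=. (0,1)=# (2,2)=# -> step reproduces the target at every cell -> ACCEPT
  (0,0)=# (0,1)=. (2,2)=. -> step gives (0,2)='.' but target has '#' -> reject
  (0,0)=# (0,1)=. (2,2)=# -> step gives (0,2)='.' but target has '#' -> reject
  (0,0)=# (0,1)=# (2,2)=. -> step gives (0,1)='#' but target has '.' -> reject
  (0,0)=# (0,1)=# (2,2)=# -> step gives (0,1)='#' but target has '.' -> reject
Unique solution: (0,0)=dead, (0,1)=live, (2,2)=live.
Check: live-neighbor counts of every cell in the completed generation 0:
11222
13452
13263
03242
Applying B3/S23 to generation 0 with these counts gives:
..##.
.#..#
.##.#
.##.#
which matches the target exactly.

Answer: .###.
....#
..#.#
#.###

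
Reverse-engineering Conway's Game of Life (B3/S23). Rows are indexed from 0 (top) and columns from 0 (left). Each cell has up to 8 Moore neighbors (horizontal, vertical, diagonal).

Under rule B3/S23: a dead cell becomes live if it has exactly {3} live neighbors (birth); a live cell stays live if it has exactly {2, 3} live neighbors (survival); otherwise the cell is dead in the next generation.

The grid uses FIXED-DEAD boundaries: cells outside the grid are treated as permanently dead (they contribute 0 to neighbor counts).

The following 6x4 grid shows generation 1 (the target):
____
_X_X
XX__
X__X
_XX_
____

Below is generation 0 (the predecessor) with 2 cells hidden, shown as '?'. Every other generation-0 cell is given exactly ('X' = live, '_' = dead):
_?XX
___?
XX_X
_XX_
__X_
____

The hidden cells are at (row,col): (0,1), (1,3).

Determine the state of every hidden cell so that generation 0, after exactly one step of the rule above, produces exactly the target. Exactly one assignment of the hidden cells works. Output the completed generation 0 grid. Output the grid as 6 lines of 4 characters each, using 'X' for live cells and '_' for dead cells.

Hidden generation-0 cells (in order): (0,1), (1,3).
A hidden cell only influences target cells in its own 3x3 neighborhood. Try each of the 2^2 = 4 assignments, step the completed generation 0 forward once under B3/S23, and compare with the target:
  (0,1)=_ (1,3)=_ -> step reproduces the target at every cell -> ACCEPT
  (0,1)=_ (1,3)=X -> step gives (0,2)='X' but target has '_' -> reject
  (0,1)=X (1,3)=_ -> step gives (0,2)='X' but target has '_' -> reject
  (0,1)=X (1,3)=X -> step gives (0,2)='X' but target has '_' -> reject
Unique solution: (0,1)=dead, (1,3)=dead.
Check: live-neighbor counts of every cell in the completed generation 0:
0111
2343
2341
3443
1322
0111
Applying B3/S23 to generation 0 with these counts gives:
____
_X_X
XX__
X__X
_XX_
____
which matches the target exactly.

Answer: __XX
____
XX_X
_XX_
__X_
____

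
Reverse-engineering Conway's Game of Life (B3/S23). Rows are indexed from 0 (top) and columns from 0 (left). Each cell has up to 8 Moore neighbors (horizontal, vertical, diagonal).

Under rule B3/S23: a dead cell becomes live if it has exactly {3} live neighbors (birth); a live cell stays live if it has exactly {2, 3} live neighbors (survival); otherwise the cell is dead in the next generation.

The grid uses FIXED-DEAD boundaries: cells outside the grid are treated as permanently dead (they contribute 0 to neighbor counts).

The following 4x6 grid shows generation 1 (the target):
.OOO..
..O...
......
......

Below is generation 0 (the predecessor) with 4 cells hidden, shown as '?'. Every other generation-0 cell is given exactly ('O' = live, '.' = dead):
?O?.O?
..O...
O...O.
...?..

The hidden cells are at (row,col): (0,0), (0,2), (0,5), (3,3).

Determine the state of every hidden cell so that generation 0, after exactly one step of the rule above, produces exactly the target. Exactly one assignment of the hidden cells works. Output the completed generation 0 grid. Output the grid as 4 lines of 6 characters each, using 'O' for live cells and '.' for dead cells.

Answer: .OO.O.
..O...
O...O.
......

Derivation:
Hidden generation-0 cells (in order): (0,0), (0,2), (0,5), (3,3).
A hidden cell only influences target cells in its own 3x3 neighborhood. Try each of the 2^4 = 16 assignments, step the completed generation 0 forward once under B3/S23, and compare with the target:
  (0,0)=. (0,2)=. (0,5)=. (3,3)=. -> step gives (0,1)='.' but target has 'O' -> reject
  (0,0)=. (0,2)=. (0,5)=. (3,3)=O -> step gives (0,1)='.' but target has 'O' -> reject
  (0,0)=. (0,2)=. (0,5)=O (3,3)=. -> step gives (0,1)='.' but target has 'O' -> reject
  (0,0)=. (0,2)=. (0,5)=O (3,3)=O -> step gives (0,1)='.' but target has 'O' -> reject
  (0,0)=. (0,2)=O (0,5)=. (3,3)=. -> step reproduces the target at every cell -> ACCEPT
  (0,0)=. (0,2)=O (0,5)=. (3,3)=O -> step gives (2,3)='O' but target has '.' -> reject
  (0,0)=. (0,2)=O (0,5)=O (3,3)=. -> step gives (1,4)='O' but target has '.' -> reject
  (0,0)=. (0,2)=O (0,5)=O (3,3)=O -> step gives (1,4)='O' but target has '.' -> reject
  (0,0)=O (0,2)=. (0,5)=. (3,3)=. -> step gives (0,2)='.' but target has 'O' -> reject
  (0,0)=O (0,2)=. (0,5)=. (3,3)=O -> step gives (0,2)='.' but target has 'O' -> reject
  (0,0)=O (0,2)=. (0,5)=O (3,3)=. -> step gives (0,2)='.' but target has 'O' -> reject
  (0,0)=O (0,2)=. (0,5)=O (3,3)=O -> step gives (0,2)='.' but target has 'O' -> reject
  (0,0)=O (0,2)=O (0,5)=. (3,3)=. -> step gives (1,0)='O' but target has '.' -> reject
  (0,0)=O (0,2)=O (0,5)=. (3,3)=O -> step gives (1,0)='O' but target has '.' -> reject
  (0,0)=O (0,2)=O (0,5)=O (3,3)=. -> step gives (1,0)='O' but target has '.' -> reject
  (0,0)=O (0,2)=O (0,5)=O (3,3)=O -> step gives (1,0)='O' but target has '.' -> reject
Unique solution: (0,0)=dead, (0,2)=live, (0,5)=dead, (3,3)=dead.
Check: live-neighbor counts of every cell in the completed generation 0:
122301
242422
021201
110111
Applying B3/S23 to generation 0 with these counts gives:
.OOO..
..O...
......
......
which matches the target exactly.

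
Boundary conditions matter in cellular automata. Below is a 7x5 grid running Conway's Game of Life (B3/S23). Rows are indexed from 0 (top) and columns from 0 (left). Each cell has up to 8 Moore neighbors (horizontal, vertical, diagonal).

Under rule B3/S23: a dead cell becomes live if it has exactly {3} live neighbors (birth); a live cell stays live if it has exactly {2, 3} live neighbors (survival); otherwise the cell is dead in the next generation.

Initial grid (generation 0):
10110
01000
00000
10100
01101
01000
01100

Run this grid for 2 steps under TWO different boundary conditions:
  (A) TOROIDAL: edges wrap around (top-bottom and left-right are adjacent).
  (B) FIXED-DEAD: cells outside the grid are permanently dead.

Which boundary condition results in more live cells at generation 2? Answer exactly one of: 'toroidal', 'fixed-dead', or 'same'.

Answer: toroidal

Derivation:
Under TOROIDAL boundary, generation 2:
10010
11100
10010
00011
01000
00010
00110
Population = 13

Under FIXED-DEAD boundary, generation 2:
01100
10000
01010
00010
00001
10010
01100
Population = 11

Comparison: toroidal=13, fixed-dead=11 -> toroidal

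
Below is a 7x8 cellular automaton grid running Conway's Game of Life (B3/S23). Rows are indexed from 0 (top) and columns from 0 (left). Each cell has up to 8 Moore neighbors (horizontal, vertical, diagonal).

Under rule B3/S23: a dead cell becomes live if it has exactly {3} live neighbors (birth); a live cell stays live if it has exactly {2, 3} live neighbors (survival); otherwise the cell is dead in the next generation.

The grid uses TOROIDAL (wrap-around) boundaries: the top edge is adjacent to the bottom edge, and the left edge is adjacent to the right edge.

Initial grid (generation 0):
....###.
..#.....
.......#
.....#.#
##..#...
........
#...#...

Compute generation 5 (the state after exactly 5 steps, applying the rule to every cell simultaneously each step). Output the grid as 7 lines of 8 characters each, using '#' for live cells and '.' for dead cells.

Answer: ....##..
#....#..
.....#..
.#......
.#...#..
....###.
...#.##.

Derivation:
Simulating step by step:
Generation 0 (given above): 12 live cells
Generation 1: 12 live cells
...###..
.....##.
......#.
......##
#.......
##......
....#...
Generation 2: 12 live cells
...#..#.
......#.
........
......##
##......
##......
...###..
Generation 3: 15 live cells
...#..#.
........
......##
#......#
.#......
###.#...
..####..
Generation 4: 17 live cells
..##.#..
......##
#.....##
#.....##
..#....#
#...##..
.....#..
Generation 5: 14 live cells
(generation 5 grid is the final answer)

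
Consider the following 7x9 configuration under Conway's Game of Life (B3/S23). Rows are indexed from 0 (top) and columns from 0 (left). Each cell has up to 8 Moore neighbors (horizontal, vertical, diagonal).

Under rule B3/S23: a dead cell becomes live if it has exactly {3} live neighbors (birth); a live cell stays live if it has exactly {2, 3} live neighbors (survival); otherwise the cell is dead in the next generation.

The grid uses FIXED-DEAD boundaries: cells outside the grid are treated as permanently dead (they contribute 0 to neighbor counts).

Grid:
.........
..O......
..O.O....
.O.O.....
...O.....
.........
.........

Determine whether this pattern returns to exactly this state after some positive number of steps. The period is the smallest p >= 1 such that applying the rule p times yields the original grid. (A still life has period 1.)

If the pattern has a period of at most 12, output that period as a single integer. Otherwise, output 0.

Simulating and comparing each generation to the original:
Gen 0 (original, given above): 6 live cells
Gen 1: 6 live cells, differs from original
Gen 2: 6 live cells, MATCHES original -> period = 2

Answer: 2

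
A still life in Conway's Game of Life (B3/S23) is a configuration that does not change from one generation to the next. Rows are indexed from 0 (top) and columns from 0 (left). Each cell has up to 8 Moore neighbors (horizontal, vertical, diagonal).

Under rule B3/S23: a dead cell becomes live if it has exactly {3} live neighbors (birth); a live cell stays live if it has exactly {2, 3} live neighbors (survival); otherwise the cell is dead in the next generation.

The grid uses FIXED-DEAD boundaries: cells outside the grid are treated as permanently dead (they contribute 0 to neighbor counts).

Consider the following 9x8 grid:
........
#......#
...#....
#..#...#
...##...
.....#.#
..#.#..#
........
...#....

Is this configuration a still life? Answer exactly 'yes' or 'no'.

Compute generation 1 and compare to generation 0 (given above):
Generation 1:
........
........
........
..##....
...##.#.
.....##.
......#.
...#....
........
Cell (1,0) differs: gen0=1 vs gen1=0 -> NOT a still life.

Answer: no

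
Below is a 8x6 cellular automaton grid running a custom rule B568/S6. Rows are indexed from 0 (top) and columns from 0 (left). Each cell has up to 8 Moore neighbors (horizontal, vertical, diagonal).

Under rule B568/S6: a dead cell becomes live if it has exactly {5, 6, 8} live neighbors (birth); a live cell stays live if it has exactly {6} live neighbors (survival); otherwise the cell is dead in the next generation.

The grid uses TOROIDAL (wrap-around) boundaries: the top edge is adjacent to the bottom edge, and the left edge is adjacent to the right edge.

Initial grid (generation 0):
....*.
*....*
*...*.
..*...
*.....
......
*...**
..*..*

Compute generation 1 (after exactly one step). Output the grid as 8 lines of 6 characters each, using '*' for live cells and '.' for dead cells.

Simulating step by step:
Generation 0 (given above): 12 live cells
Generation 1: 0 live cells
(generation 1 grid is the final answer)

Answer: ......
......
......
......
......
......
......
......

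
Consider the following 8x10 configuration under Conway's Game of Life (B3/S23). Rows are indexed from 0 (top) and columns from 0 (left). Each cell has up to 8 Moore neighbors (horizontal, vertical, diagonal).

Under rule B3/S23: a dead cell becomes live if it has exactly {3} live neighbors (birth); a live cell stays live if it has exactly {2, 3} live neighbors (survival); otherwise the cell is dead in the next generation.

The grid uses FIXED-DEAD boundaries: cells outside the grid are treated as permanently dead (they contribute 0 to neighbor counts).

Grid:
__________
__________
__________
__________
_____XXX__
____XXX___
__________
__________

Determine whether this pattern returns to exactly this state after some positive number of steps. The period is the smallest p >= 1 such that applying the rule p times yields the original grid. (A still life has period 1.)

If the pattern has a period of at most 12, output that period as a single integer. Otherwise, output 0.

Answer: 2

Derivation:
Simulating and comparing each generation to the original:
Gen 0 (original, given above): 6 live cells
Gen 1: 6 live cells, differs from original
Gen 2: 6 live cells, MATCHES original -> period = 2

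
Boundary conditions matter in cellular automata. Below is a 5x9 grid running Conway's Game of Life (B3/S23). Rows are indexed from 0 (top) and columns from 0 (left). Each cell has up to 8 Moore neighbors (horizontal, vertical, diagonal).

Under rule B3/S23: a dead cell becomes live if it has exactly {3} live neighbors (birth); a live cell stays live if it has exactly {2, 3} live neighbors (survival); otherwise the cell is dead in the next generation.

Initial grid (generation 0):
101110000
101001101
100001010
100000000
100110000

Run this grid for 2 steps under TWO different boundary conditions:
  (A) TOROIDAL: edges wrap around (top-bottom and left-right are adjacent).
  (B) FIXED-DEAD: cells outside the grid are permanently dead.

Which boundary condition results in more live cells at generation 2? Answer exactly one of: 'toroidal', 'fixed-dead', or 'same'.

Under TOROIDAL boundary, generation 2:
101001110
100001010
100011010
000111000
001000001
Population = 17

Under FIXED-DEAD boundary, generation 2:
011111000
001000010
100011010
110000000
000000000
Population = 13

Comparison: toroidal=17, fixed-dead=13 -> toroidal

Answer: toroidal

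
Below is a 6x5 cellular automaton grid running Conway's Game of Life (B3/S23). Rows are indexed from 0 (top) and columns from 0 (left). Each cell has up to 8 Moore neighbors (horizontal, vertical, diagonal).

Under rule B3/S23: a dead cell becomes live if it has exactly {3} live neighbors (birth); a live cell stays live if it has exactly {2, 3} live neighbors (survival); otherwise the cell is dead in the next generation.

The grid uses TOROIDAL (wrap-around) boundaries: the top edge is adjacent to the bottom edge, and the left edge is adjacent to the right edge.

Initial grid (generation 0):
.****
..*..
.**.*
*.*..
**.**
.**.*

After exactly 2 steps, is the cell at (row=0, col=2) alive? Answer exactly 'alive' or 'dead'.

Simulating step by step:
Generation 0 (given above): 17 live cells
Generation 1: 4 live cells
....*
....*
*.*..
.....
.....
.....
Generation 2: 3 live cells
.....
*..**
.....
.....
.....
.....

Cell (0,2) at generation 2: 0 -> dead

Answer: dead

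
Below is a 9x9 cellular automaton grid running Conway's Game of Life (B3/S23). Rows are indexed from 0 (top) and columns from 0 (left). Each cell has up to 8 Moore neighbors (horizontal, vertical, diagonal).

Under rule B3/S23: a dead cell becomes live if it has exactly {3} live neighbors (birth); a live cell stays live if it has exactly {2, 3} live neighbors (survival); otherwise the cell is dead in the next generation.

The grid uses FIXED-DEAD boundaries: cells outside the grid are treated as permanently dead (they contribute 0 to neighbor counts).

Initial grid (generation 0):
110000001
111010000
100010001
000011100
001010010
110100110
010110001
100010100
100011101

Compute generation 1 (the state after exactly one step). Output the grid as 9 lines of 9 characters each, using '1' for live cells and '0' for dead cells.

Answer: 101000000
001100000
100010000
000010110
011010010
110001111
010110100
110000100
000010110

Derivation:
Simulating step by step:
Generation 0 (given above): 33 live cells
Generation 1: 29 live cells
(generation 1 grid is the final answer)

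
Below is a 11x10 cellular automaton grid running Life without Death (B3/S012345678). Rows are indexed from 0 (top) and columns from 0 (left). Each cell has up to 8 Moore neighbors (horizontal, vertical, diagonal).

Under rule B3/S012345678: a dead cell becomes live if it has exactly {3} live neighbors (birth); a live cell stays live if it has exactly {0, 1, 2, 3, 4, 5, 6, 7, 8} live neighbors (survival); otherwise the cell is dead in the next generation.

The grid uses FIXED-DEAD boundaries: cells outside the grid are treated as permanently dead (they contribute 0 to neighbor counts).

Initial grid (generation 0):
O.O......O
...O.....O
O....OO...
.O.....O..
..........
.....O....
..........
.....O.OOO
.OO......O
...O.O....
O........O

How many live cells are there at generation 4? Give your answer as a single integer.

Answer: 68

Derivation:
Simulating step by step:
Generation 0 (given above): 22 live cells
Generation 1: 30 live cells
O.O......O
.O.O.....O
O....OO...
.O....OO..
..........
.....O....
......O.O.
.....O.OOO
.OO.O.O..O
.OOO.O....
O........O
Generation 2: 45 live cells
OOO......O
OOOO.....O
OOO..OOO..
.O...OOO..
......O...
.....O....
.....OO.OO
.....O.OOO
.OO.O.OO.O
OOOOOO....
OOO......O
Generation 3: 61 live cells
OOOO.....O
OOOO..O.OO
OOOOOOOOO.
OOO..OOO..
......OO..
.....O.O..
....OOO.OO
....OO.OOO
OOO.O.OO.O
OOOOOOO.O.
OOO.O....O
Generation 4: 68 live cells
OOOO....OO
OOOO..O.OO
OOOOOOOOOO
OOO..OOO..
.O....OOO.
....OO.O..
....OOO.OO
.O..OO.OOO
OOO.O.OO.O
OOOOOOO.OO
OOO.O....O
Population at generation 4: 68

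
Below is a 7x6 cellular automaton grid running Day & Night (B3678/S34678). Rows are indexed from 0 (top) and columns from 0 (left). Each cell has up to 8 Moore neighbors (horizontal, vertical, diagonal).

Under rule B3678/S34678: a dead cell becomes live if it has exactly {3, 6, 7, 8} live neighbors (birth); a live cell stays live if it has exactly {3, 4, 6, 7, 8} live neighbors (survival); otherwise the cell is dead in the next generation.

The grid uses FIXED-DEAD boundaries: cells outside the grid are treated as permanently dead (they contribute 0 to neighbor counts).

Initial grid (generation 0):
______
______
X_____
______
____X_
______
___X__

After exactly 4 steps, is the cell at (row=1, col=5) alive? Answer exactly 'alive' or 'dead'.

Simulating step by step:
Generation 0 (given above): 3 live cells
Generation 1: 0 live cells
______
______
______
______
______
______
______
Generation 2: 0 live cells
______
______
______
______
______
______
______
Generation 3: 0 live cells
______
______
______
______
______
______
______
Generation 4: 0 live cells
______
______
______
______
______
______
______

Cell (1,5) at generation 4: 0 -> dead

Answer: dead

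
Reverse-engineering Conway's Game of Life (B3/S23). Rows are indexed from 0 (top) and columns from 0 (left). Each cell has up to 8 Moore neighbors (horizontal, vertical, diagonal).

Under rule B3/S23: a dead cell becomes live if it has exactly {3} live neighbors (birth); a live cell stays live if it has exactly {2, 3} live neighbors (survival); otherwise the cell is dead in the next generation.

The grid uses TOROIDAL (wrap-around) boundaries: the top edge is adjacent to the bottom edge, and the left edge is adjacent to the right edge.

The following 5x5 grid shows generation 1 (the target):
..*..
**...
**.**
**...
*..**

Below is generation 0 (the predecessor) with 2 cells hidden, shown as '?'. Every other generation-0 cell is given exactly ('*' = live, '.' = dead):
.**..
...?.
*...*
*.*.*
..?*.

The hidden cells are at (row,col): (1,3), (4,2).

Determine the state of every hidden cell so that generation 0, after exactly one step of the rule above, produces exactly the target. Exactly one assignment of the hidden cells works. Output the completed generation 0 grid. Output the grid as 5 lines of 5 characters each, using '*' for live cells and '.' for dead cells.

Hidden generation-0 cells (in order): (1,3), (4,2).
A hidden cell only influences target cells in its own 3x3 neighborhood. Try each of the 2^2 = 4 assignments, step the completed generation 0 forward once under B3/S23, and compare with the target:
  (1,3)=. (4,2)=. -> step reproduces the target at every cell -> ACCEPT
  (1,3)=. (4,2)=* -> step gives (0,1)='*' but target has '.' -> reject
  (1,3)=* (4,2)=. -> step gives (0,3)='*' but target has '.' -> reject
  (1,3)=* (4,2)=* -> step gives (0,1)='*' but target has '.' -> reject
Unique solution: (1,3)=dead, (4,2)=dead.
Check: live-neighbor counts of every cell in the completed generation 0:
11221
33222
33133
33144
34433
Applying B3/S23 to generation 0 with these counts gives:
..*..
**...
**.**
**...
*..**
which matches the target exactly.

Answer: .**..
.....
*...*
*.*.*
...*.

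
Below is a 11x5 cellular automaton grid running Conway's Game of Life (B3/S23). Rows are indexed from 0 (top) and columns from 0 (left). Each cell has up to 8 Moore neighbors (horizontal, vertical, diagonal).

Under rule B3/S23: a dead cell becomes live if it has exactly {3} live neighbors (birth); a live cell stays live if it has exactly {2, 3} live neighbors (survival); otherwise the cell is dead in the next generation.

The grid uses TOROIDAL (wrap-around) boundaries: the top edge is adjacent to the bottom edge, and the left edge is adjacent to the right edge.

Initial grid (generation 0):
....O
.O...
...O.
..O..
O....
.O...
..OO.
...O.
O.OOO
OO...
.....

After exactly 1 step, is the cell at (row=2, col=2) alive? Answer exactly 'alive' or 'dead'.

Answer: alive

Derivation:
Simulating step by step:
Generation 0 (given above): 15 live cells
Generation 1: 15 live cells
.....
.....
..O..
.....
.O...
.OO..
..OO.
.O...
O.OO.
OOOO.
O....

Cell (2,2) at generation 1: 1 -> alive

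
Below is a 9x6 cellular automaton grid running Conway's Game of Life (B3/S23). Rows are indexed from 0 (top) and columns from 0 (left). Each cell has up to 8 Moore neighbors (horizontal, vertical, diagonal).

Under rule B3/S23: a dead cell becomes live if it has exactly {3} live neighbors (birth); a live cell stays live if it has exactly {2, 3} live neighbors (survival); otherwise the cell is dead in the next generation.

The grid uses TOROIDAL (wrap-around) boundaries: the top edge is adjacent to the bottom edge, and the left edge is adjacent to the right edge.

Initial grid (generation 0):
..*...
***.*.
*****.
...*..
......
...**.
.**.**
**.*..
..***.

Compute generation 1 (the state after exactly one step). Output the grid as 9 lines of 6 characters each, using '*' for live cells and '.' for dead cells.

Simulating step by step:
Generation 0 (given above): 23 live cells
Generation 1: 19 live cells
(generation 1 grid is the final answer)

Answer: ....**
*...*.
*...*.
.*.**.
...**.
..****
.*...*
*.....
....*.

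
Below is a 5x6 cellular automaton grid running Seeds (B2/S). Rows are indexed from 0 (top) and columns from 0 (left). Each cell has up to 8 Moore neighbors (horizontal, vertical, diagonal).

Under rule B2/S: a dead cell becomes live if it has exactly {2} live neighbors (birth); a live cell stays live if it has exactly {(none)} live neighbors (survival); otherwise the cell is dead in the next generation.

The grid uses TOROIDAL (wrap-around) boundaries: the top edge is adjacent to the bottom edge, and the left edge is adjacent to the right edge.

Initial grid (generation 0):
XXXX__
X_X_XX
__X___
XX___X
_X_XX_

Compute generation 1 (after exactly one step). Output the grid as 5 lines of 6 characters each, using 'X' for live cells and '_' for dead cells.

Simulating step by step:
Generation 0 (given above): 15 live cells
Generation 1: 0 live cells
(generation 1 grid is the final answer)

Answer: ______
______
______
______
______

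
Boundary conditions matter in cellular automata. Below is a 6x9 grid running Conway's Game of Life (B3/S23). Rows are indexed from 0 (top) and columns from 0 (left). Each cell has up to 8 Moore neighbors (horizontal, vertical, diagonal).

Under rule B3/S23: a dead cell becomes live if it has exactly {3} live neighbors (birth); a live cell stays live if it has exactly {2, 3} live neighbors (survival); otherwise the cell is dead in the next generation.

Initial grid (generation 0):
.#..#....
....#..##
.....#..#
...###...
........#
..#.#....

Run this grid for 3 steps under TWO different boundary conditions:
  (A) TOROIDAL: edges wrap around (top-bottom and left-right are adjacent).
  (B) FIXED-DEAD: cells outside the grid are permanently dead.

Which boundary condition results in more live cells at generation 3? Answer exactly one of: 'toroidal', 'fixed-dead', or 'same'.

Answer: toroidal

Derivation:
Under TOROIDAL boundary, generation 3:
.....##..
#.##....#
........#
.........
......#..
.....#...
Population = 9

Under FIXED-DEAD boundary, generation 3:
.........
....#....
....#..##
....#....
.........
.........
Population = 5

Comparison: toroidal=9, fixed-dead=5 -> toroidal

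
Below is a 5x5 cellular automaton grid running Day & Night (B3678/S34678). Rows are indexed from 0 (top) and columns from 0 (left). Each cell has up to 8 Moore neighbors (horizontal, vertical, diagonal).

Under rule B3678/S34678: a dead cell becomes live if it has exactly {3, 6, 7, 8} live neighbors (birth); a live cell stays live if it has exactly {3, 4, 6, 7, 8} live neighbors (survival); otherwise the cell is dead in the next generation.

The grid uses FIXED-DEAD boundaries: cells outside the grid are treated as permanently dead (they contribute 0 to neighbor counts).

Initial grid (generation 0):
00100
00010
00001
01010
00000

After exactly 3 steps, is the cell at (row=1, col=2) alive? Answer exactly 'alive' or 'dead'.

Simulating step by step:
Generation 0 (given above): 5 live cells
Generation 1: 2 live cells
00000
00000
00110
00000
00000
Generation 2: 0 live cells
00000
00000
00000
00000
00000
Generation 3: 0 live cells
00000
00000
00000
00000
00000

Cell (1,2) at generation 3: 0 -> dead

Answer: dead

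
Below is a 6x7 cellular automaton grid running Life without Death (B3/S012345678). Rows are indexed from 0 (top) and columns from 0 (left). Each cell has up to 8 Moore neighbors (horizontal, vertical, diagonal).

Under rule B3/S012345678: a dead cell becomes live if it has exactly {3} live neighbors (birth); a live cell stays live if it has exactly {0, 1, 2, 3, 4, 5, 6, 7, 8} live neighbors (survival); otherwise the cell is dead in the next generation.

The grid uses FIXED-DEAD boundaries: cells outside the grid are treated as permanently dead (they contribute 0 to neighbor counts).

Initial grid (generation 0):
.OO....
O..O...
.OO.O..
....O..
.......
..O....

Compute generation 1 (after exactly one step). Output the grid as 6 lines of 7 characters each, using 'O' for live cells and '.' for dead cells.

Simulating step by step:
Generation 0 (given above): 9 live cells
Generation 1: 10 live cells
(generation 1 grid is the final answer)

Answer: .OO....
O..O...
.OO.O..
...OO..
.......
..O....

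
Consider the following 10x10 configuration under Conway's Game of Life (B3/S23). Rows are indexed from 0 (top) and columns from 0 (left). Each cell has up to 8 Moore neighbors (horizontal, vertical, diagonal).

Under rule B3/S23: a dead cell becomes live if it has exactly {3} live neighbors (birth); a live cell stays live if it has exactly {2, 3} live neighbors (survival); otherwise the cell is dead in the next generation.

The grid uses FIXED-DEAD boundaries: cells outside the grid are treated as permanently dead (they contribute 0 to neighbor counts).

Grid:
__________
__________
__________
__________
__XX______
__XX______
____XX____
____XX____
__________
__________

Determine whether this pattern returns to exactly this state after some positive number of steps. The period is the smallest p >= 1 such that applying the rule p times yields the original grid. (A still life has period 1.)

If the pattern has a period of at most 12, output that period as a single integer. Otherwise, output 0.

Simulating and comparing each generation to the original:
Gen 0 (original, given above): 8 live cells
Gen 1: 6 live cells, differs from original
Gen 2: 8 live cells, MATCHES original -> period = 2

Answer: 2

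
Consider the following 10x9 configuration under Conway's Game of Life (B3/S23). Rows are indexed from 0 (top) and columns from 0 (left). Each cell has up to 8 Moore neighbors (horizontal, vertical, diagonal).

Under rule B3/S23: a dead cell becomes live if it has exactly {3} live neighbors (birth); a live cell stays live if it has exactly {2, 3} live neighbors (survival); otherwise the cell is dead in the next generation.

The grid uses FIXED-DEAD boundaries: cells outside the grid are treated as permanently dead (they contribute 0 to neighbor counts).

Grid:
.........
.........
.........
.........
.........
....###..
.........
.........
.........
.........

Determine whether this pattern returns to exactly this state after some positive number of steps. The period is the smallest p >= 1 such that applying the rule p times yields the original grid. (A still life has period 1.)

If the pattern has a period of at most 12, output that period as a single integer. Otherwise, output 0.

Answer: 2

Derivation:
Simulating and comparing each generation to the original:
Gen 0 (original, given above): 3 live cells
Gen 1: 3 live cells, differs from original
Gen 2: 3 live cells, MATCHES original -> period = 2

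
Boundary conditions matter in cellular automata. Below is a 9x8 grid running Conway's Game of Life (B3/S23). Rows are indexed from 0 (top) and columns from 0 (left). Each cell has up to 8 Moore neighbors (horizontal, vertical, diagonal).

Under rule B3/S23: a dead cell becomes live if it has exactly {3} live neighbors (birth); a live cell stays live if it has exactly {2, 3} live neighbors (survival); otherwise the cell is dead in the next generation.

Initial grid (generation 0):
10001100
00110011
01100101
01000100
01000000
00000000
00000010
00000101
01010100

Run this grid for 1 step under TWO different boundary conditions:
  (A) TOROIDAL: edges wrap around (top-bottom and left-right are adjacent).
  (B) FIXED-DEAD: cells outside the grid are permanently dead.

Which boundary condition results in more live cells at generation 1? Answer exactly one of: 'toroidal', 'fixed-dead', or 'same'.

Under TOROIDAL boundary, generation 1:
11000101
00110001
01011101
01000010
00000000
00000000
00000010
00001100
10000100
Population = 19

Under FIXED-DEAD boundary, generation 1:
00011110
00110001
01011101
11000010
00000000
00000000
00000010
00001100
00001010
Population = 20

Comparison: toroidal=19, fixed-dead=20 -> fixed-dead

Answer: fixed-dead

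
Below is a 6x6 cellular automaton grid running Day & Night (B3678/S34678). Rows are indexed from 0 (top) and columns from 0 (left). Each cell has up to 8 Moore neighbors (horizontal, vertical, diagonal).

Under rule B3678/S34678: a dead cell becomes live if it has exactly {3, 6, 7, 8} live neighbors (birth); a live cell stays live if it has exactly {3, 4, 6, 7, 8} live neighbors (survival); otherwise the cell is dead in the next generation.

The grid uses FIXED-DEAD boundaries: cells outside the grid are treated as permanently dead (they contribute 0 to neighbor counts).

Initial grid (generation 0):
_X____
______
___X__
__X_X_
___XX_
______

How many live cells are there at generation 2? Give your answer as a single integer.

Answer: 0

Derivation:
Simulating step by step:
Generation 0 (given above): 6 live cells
Generation 1: 2 live cells
______
______
______
____X_
___X__
______
Generation 2: 0 live cells
______
______
______
______
______
______
Population at generation 2: 0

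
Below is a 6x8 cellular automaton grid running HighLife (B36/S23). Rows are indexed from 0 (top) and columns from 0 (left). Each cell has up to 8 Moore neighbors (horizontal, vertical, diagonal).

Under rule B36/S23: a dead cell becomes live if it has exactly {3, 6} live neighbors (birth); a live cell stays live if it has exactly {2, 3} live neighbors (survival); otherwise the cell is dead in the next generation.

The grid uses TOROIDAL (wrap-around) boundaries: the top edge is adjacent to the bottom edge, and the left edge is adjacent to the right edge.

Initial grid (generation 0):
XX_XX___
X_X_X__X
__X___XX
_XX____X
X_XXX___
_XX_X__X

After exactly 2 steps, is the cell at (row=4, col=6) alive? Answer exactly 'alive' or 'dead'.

Simulating step by step:
Generation 0 (given above): 22 live cells
Generation 1: 15 live cells
____XX__
__X_XXX_
__X___X_
______XX
_X__X__X
_____X_X
Generation 2: 12 live cells
___X____
____X_X_
___X____
X____XXX
_____X_X
X____X__

Cell (4,6) at generation 2: 0 -> dead

Answer: dead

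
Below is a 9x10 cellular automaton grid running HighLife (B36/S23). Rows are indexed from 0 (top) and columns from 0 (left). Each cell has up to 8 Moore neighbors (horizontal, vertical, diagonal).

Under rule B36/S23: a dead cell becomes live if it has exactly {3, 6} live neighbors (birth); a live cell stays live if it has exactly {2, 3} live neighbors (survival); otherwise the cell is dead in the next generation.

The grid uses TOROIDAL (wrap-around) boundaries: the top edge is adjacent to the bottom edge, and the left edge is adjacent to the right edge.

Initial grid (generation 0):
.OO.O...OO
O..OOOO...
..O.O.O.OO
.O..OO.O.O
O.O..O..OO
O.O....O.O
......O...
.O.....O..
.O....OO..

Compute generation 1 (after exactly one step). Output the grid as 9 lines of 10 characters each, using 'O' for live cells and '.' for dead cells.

Simulating step by step:
Generation 0 (given above): 35 live cells
Generation 1: 33 live cells
(generation 1 grid is the final answer)

Answer: .OO.O...OO
O.....O...
.OO.....OO
.OO.O..OO.
..OOOO.O..
O.....OO..
OO....OOO.
.......O..
.O....OO..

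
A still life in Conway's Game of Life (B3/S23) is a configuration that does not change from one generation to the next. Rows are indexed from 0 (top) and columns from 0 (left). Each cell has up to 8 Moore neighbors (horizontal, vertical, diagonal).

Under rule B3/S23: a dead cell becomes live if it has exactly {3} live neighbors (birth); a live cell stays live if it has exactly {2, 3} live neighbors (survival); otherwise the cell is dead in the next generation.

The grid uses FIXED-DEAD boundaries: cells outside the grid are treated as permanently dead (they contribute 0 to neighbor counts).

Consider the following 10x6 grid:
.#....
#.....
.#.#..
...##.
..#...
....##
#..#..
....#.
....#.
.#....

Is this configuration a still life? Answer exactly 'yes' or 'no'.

Answer: no

Derivation:
Compute generation 1 and compare to generation 0 (given above):
Generation 1:
......
###...
..###.
...##.
.....#
...##.
...#.#
...##.
......
......
Cell (0,1) differs: gen0=1 vs gen1=0 -> NOT a still life.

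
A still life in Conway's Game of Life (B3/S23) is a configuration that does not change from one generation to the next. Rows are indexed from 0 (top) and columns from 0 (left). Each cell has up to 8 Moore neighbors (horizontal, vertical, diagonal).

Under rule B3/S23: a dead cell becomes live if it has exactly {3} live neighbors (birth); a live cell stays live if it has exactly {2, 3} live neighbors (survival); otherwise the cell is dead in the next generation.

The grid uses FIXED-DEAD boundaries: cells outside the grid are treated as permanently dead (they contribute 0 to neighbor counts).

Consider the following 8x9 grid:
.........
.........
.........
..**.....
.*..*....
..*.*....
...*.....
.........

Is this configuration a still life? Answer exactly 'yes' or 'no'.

Answer: yes

Derivation:
Compute generation 1 and compare to generation 0 (given above):
Generation 1:
.........
.........
.........
..**.....
.*..*....
..*.*....
...*.....
.........
The grids are IDENTICAL -> still life.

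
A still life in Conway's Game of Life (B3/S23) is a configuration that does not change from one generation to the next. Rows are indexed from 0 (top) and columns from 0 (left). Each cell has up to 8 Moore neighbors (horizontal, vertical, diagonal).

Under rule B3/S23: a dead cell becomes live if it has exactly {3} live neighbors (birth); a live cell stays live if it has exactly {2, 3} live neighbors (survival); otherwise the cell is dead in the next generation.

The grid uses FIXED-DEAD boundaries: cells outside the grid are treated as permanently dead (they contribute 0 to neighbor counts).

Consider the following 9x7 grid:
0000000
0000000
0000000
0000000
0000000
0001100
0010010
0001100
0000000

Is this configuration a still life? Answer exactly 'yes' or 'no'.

Compute generation 1 and compare to generation 0 (given above):
Generation 1:
0000000
0000000
0000000
0000000
0000000
0001100
0010010
0001100
0000000
The grids are IDENTICAL -> still life.

Answer: yes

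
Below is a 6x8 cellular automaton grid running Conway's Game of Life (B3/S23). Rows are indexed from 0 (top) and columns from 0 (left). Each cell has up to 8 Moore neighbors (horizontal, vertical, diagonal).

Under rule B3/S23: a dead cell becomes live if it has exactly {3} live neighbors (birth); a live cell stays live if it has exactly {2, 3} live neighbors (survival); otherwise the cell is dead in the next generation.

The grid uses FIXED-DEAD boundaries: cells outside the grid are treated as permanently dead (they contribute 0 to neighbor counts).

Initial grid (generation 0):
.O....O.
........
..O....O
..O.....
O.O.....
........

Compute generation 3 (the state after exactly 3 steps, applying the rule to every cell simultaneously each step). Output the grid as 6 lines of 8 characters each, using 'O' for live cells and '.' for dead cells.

Answer: ........
........
........
........
........
........

Derivation:
Simulating step by step:
Generation 0 (given above): 7 live cells
Generation 1: 3 live cells
........
........
........
..OO....
.O......
........
Generation 2: 2 live cells
........
........
........
..O.....
..O.....
........
Generation 3: 0 live cells
(generation 3 grid is the final answer)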